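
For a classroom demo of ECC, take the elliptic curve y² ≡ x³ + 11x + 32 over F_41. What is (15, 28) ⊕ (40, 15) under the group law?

(7, 40)

(15, 28) + (40, 15). λ = (15 - 28)/(40 - 15) ≡ 28/25 mod 41. 25⁻¹ ≡ 23 (mod 41), so λ ≡ 29.
  x = λ² - 15 - 40 = 841 - 55 ≡ 7; y = λ·(15 - 7) - 28 ≡ 40. → (7, 40)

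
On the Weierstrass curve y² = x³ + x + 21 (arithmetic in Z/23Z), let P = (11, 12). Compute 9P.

Repeated addition: build up to 9P.
2P: tangent at (11, 12): λ = (3·11² + 1)/(2·12) ≡ 19/1. 1⁻¹ ≡ 1 (mod 23) since 1·1 = 1 ≡ 1, so λ ≡ 19·1 ≡ 19.
  x = λ² - 11 - 11 = 361 - 22 ≡ 17; y = λ·(11 - 17) - 12 ≡ 12. → (17, 12)
3P: (17, 12) + (11, 12). λ = (12 - 12)/(11 - 17) ≡ 0/17 mod 23. 17⁻¹ ≡ 19 (mod 23), so λ ≡ 0.
  x = λ² - 17 - 11 = 0 - 28 ≡ 18; y = λ·(17 - 18) - 12 ≡ 11. → (18, 11)
4P: (18, 11) + (11, 12). λ = (12 - 11)/(11 - 18) ≡ 1/16 mod 23. 16⁻¹ ≡ 13 (mod 23), so λ ≡ 13.
  x = λ² - 18 - 11 = 169 - 29 ≡ 2; y = λ·(18 - 2) - 11 ≡ 13. → (2, 13)
5P: (2, 13) + (11, 12). λ = (12 - 13)/(11 - 2) ≡ 22/9 mod 23. 9⁻¹ ≡ 18 (mod 23), so λ ≡ 5.
  x = λ² - 2 - 11 = 25 - 13 ≡ 12; y = λ·(2 - 12) - 13 ≡ 6. → (12, 6)
6P: (12, 6) + (11, 12). λ = (12 - 6)/(11 - 12) ≡ 6/22 mod 23. 22⁻¹ ≡ 22 (mod 23) since 22·22 = 484 ≡ 1, so λ ≡ 17.
  x = λ² - 12 - 11 = 289 - 23 ≡ 13; y = λ·(12 - 13) - 6 ≡ 0. → (13, 0)
7P: (13, 0) + (11, 12). λ = (12 - 0)/(11 - 13) ≡ 12/21 mod 23. 21⁻¹ ≡ 11 (mod 23), so λ ≡ 17.
  x = λ² - 13 - 11 = 289 - 24 ≡ 12; y = λ·(13 - 12) - 0 ≡ 17. → (12, 17)
8P: (12, 17) + (11, 12). λ = (12 - 17)/(11 - 12) ≡ 18/22 mod 23. 22⁻¹ ≡ 22 (mod 23), so λ ≡ 5.
  x = λ² - 12 - 11 = 25 - 23 ≡ 2; y = λ·(12 - 2) - 17 ≡ 10. → (2, 10)
9P: (2, 10) + (11, 12). λ = (12 - 10)/(11 - 2) ≡ 2/9 mod 23. 9⁻¹ ≡ 18 (mod 23), so λ ≡ 13.
  x = λ² - 2 - 11 = 169 - 13 ≡ 18; y = λ·(2 - 18) - 10 ≡ 12. → (18, 12)

(18, 12)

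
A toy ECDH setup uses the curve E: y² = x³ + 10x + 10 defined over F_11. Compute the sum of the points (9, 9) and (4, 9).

(9, 2)

(9, 9) + (4, 9). λ = (9 - 9)/(4 - 9) ≡ 0/6 mod 11. 6⁻¹ ≡ 2 (mod 11) since 6·2 = 12 ≡ 1, so λ ≡ 0.
  x = λ² - 9 - 4 = 0 - 13 ≡ 9; y = λ·(9 - 9) - 9 ≡ 2. → (9, 2)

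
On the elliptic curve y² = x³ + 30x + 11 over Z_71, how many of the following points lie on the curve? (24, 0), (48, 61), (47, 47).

1

(24, 0): 0² ≡ 0, rhs ≡ 0 → on.
(48, 61): 61² ≡ 29, rhs ≡ 5 → off.
(47, 47): 47² ≡ 8, rhs ≡ 22 → off.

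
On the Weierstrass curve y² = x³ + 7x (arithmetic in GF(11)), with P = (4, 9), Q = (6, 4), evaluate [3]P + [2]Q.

First 3P:
Repeated addition: build up to 3P.
2P: tangent at (4, 9): λ = (3·4² + 7)/(2·9) ≡ 0/7. 7⁻¹ ≡ 8 (mod 11), so λ ≡ 0·8 ≡ 0.
  x = λ² - 4 - 4 = 0 - 8 ≡ 3; y = λ·(4 - 3) - 9 ≡ 2. → (3, 2)
3P: (3, 2) + (4, 9). λ = (9 - 2)/(4 - 3) ≡ 7/1 mod 11. 1⁻¹ ≡ 1 (mod 11), so λ ≡ 7.
  x = λ² - 3 - 4 = 49 - 7 ≡ 9; y = λ·(3 - 9) - 2 ≡ 0. → (9, 0)
3P = (9, 0).
Next 2Q:
Repeated addition: build up to 2Q.
2Q: tangent at (6, 4): λ = (3·6² + 7)/(2·4) ≡ 5/8. 8⁻¹ ≡ 7 (mod 11), so λ ≡ 5·7 ≡ 2.
  x = λ² - 6 - 6 = 4 - 12 ≡ 3; y = λ·(6 - 3) - 4 ≡ 2. → (3, 2)
2Q = (3, 2).
Finally 3P + 2Q:
(9, 0) + (3, 2). λ = (2 - 0)/(3 - 9) ≡ 2/5 mod 11. 5⁻¹ ≡ 9 (mod 11), so λ ≡ 7.
  x = λ² - 9 - 3 = 49 - 12 ≡ 4; y = λ·(9 - 4) - 0 ≡ 2. → (4, 2)

(4, 2)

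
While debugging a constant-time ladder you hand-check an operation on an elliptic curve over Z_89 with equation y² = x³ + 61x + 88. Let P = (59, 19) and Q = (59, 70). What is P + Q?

The two points share x = 59 and their y-coordinates satisfy 19 + 70 ≡ 0 (mod 89), so they are inverses. Their sum is ∞.

O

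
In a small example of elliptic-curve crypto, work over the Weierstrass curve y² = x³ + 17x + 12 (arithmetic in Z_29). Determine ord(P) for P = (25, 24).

2P: tangent at (25, 24): λ = (3·25² + 17)/(2·24) ≡ 7/19. 19⁻¹ ≡ 26 (mod 29) since 19·26 = 494 ≡ 1, so λ ≡ 7·26 ≡ 8.
  x = λ² - 25 - 25 = 64 - 50 ≡ 14; y = λ·(25 - 14) - 24 ≡ 6. → (14, 6)
3P: (14, 6) + (25, 24). λ = (24 - 6)/(25 - 14) ≡ 18/11 mod 29. 11⁻¹ ≡ 8 (mod 29), so λ ≡ 28.
  x = λ² - 14 - 25 = 784 - 39 ≡ 20; y = λ·(14 - 20) - 6 ≡ 0. → (20, 0)
4P: (20, 0) + (25, 24). λ = (24 - 0)/(25 - 20) ≡ 24/5 mod 29. 5⁻¹ ≡ 6 (mod 29), so λ ≡ 28.
  x = λ² - 20 - 25 = 784 - 45 ≡ 14; y = λ·(20 - 14) - 0 ≡ 23. → (14, 23)
5P: (14, 23) + (25, 24). λ = (24 - 23)/(25 - 14) ≡ 1/11 mod 29. 11⁻¹ ≡ 8 (mod 29), so λ ≡ 8.
  x = λ² - 14 - 25 = 64 - 39 ≡ 25; y = λ·(14 - 25) - 23 ≡ 5. → (25, 5)
6P: (25, 5) + (25, 24): same x and y₁ ≡ -y₂, so the sum is the point at infinity.
6P = the point at infinity, so the order is 6.

6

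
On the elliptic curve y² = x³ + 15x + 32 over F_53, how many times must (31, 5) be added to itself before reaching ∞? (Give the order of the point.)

2P: tangent at (31, 5): λ = (3·31² + 15)/(2·5) ≡ 36/10. 10⁻¹ ≡ 16 (mod 53) since 10·16 = 160 ≡ 1, so λ ≡ 36·16 ≡ 46.
  x = λ² - 31 - 31 = 2116 - 62 ≡ 40; y = λ·(31 - 40) - 5 ≡ 5. → (40, 5)
3P: (40, 5) + (31, 5). λ = (5 - 5)/(31 - 40) ≡ 0/44 mod 53. 44⁻¹ ≡ 47 (mod 53) since 44·47 = 2068 ≡ 1, so λ ≡ 0.
  x = λ² - 40 - 31 = 0 - 71 ≡ 35; y = λ·(40 - 35) - 5 ≡ 48. → (35, 48)
4P: (35, 48) + (31, 5). λ = (5 - 48)/(31 - 35) ≡ 10/49 mod 53. 49⁻¹ ≡ 13 (mod 53), so λ ≡ 24.
  x = λ² - 35 - 31 = 576 - 66 ≡ 33; y = λ·(35 - 33) - 48 ≡ 0. → (33, 0)
5P: (33, 0) + (31, 5). λ = (5 - 0)/(31 - 33) ≡ 5/51 mod 53. 51⁻¹ ≡ 26 (mod 53) since 51·26 = 1326 ≡ 1, so λ ≡ 24.
  x = λ² - 33 - 31 = 576 - 64 ≡ 35; y = λ·(33 - 35) - 0 ≡ 5. → (35, 5)
6P: (35, 5) + (31, 5). λ = (5 - 5)/(31 - 35) ≡ 0/49 mod 53. 49⁻¹ ≡ 13 (mod 53), so λ ≡ 0.
  x = λ² - 35 - 31 = 0 - 66 ≡ 40; y = λ·(35 - 40) - 5 ≡ 48. → (40, 48)
7P: (40, 48) + (31, 5). λ = (5 - 48)/(31 - 40) ≡ 10/44 mod 53. 44⁻¹ ≡ 47 (mod 53), so λ ≡ 46.
  x = λ² - 40 - 31 = 2116 - 71 ≡ 31; y = λ·(40 - 31) - 48 ≡ 48. → (31, 48)
8P: (31, 48) + (31, 5): same x and y₁ ≡ -y₂, so the sum is ∞.
8P = ∞, so the order is 8.

8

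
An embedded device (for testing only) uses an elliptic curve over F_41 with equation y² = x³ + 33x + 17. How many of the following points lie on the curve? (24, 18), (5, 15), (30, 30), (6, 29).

3

(24, 18): 18² ≡ 37, rhs ≡ 37 → on.
(5, 15): 15² ≡ 20, rhs ≡ 20 → on.
(30, 30): 30² ≡ 39, rhs ≡ 4 → off.
(6, 29): 29² ≡ 21, rhs ≡ 21 → on.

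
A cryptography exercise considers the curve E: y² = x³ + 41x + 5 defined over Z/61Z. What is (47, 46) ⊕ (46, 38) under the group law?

(32, 13)

(47, 46) + (46, 38). λ = (38 - 46)/(46 - 47) ≡ 53/60 mod 61. 60⁻¹ ≡ 60 (mod 61), so λ ≡ 8.
  x = λ² - 47 - 46 = 64 - 93 ≡ 32; y = λ·(47 - 32) - 46 ≡ 13. → (32, 13)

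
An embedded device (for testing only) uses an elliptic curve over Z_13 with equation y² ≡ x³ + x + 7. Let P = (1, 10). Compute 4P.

(2, 2)

Repeated addition: build up to 4P.
2P: tangent at (1, 10): λ = (3·1² + 1)/(2·10) ≡ 4/7. 7⁻¹ ≡ 2 (mod 13), so λ ≡ 4·2 ≡ 8.
  x = λ² - 1 - 1 = 64 - 2 ≡ 10; y = λ·(1 - 10) - 10 ≡ 9. → (10, 9)
3P: (10, 9) + (1, 10). λ = (10 - 9)/(1 - 10) ≡ 1/4 mod 13. 4⁻¹ ≡ 10 (mod 13) since 4·10 = 40 ≡ 1, so λ ≡ 10.
  x = λ² - 10 - 1 = 100 - 11 ≡ 11; y = λ·(10 - 11) - 9 ≡ 7. → (11, 7)
4P: (11, 7) + (1, 10). λ = (10 - 7)/(1 - 11) ≡ 3/3 mod 13. 3⁻¹ ≡ 9 (mod 13), so λ ≡ 1.
  x = λ² - 11 - 1 = 1 - 12 ≡ 2; y = λ·(11 - 2) - 7 ≡ 2. → (2, 2)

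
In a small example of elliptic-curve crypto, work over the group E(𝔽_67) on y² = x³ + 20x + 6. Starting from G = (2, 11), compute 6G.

Double-and-add on 6 = (110)₂. Start with G = (2, 11) for the leading 1-bit.
double: tangent at (2, 11): λ = (3·2² + 20)/(2·11) ≡ 32/22. 22⁻¹ ≡ 64 (mod 67) since 22·64 = 1408 ≡ 1, so λ ≡ 32·64 ≡ 38.
  x = λ² - 2 - 2 = 1444 - 4 ≡ 33; y = λ·(2 - 33) - 11 ≡ 17. → (33, 17)
add G: (33, 17) + (2, 11). λ = (11 - 17)/(2 - 33) ≡ 61/36 mod 67. 36⁻¹ ≡ 54 (mod 67), so λ ≡ 11.
  x = λ² - 33 - 2 = 121 - 35 ≡ 19; y = λ·(33 - 19) - 17 ≡ 3. → (19, 3)
double: tangent at (19, 3): λ = (3·19² + 20)/(2·3) ≡ 31/6. 6⁻¹ ≡ 56 (mod 67) since 6·56 = 336 ≡ 1, so λ ≡ 31·56 ≡ 61.
  x = λ² - 19 - 19 = 3721 - 38 ≡ 65; y = λ·(19 - 65) - 3 ≡ 5. → (65, 5)

(65, 5)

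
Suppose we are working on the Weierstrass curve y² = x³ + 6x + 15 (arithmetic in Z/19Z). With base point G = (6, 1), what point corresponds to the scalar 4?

Repeated addition: build up to 4G.
2G: tangent at (6, 1): λ = (3·6² + 6)/(2·1) ≡ 0/2. 2⁻¹ ≡ 10 (mod 19) since 2·10 = 20 ≡ 1, so λ ≡ 0·10 ≡ 0.
  x = λ² - 6 - 6 = 0 - 12 ≡ 7; y = λ·(6 - 7) - 1 ≡ 18. → (7, 18)
3G: (7, 18) + (6, 1). λ = (1 - 18)/(6 - 7) ≡ 2/18 mod 19. 18⁻¹ ≡ 18 (mod 19), so λ ≡ 17.
  x = λ² - 7 - 6 = 289 - 13 ≡ 10; y = λ·(7 - 10) - 18 ≡ 7. → (10, 7)
4G: (10, 7) + (6, 1). λ = (1 - 7)/(6 - 10) ≡ 13/15 mod 19. 15⁻¹ ≡ 14 (mod 19) since 15·14 = 210 ≡ 1, so λ ≡ 11.
  x = λ² - 10 - 6 = 121 - 16 ≡ 10; y = λ·(10 - 10) - 7 ≡ 12. → (10, 12)

(10, 12)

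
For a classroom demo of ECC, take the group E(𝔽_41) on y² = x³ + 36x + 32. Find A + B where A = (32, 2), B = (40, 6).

(32, 2) + (40, 6). λ = (6 - 2)/(40 - 32) ≡ 4/8 mod 41. 8⁻¹ ≡ 36 (mod 41) since 8·36 = 288 ≡ 1, so λ ≡ 21.
  x = λ² - 32 - 40 = 441 - 72 ≡ 0; y = λ·(32 - 0) - 2 ≡ 14. → (0, 14)

(0, 14)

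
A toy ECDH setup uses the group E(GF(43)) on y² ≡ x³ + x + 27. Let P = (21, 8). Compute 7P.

Double-and-add on 7 = (111)₂. Start with P = (21, 8) for the leading 1-bit.
double: tangent at (21, 8): λ = (3·21² + 1)/(2·8) ≡ 34/16. 16⁻¹ ≡ 35 (mod 43), so λ ≡ 34·35 ≡ 29.
  x = λ² - 21 - 21 = 841 - 42 ≡ 25; y = λ·(21 - 25) - 8 ≡ 5. → (25, 5)
add P: (25, 5) + (21, 8). λ = (8 - 5)/(21 - 25) ≡ 3/39 mod 43. 39⁻¹ ≡ 32 (mod 43) since 39·32 = 1248 ≡ 1, so λ ≡ 10.
  x = λ² - 25 - 21 = 100 - 46 ≡ 11; y = λ·(25 - 11) - 5 ≡ 6. → (11, 6)
double: tangent at (11, 6): λ = (3·11² + 1)/(2·6) ≡ 20/12. 12⁻¹ ≡ 18 (mod 43) since 12·18 = 216 ≡ 1, so λ ≡ 20·18 ≡ 16.
  x = λ² - 11 - 11 = 256 - 22 ≡ 19; y = λ·(11 - 19) - 6 ≡ 38. → (19, 38)
add P: (19, 38) + (21, 8). λ = (8 - 38)/(21 - 19) ≡ 13/2 mod 43. 2⁻¹ ≡ 22 (mod 43) since 2·22 = 44 ≡ 1, so λ ≡ 28.
  x = λ² - 19 - 21 = 784 - 40 ≡ 13; y = λ·(19 - 13) - 38 ≡ 1. → (13, 1)

(13, 1)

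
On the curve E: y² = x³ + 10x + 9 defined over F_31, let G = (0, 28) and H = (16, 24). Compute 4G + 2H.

(4, 19)

First 4G:
Double-and-add on 4 = (100)₂. Start with G = (0, 28) for the leading 1-bit.
double: tangent at (0, 28): λ = (3·0² + 10)/(2·28) ≡ 10/25. 25⁻¹ ≡ 5 (mod 31), so λ ≡ 10·5 ≡ 19.
  x = λ² - 0 - 0 = 361 - 0 ≡ 20; y = λ·(0 - 20) - 28 ≡ 26. → (20, 26)
double: tangent at (20, 26): λ = (3·20² + 10)/(2·26) ≡ 1/21. 21⁻¹ ≡ 3 (mod 31), so λ ≡ 1·3 ≡ 3.
  x = λ² - 20 - 20 = 9 - 40 ≡ 0; y = λ·(20 - 0) - 26 ≡ 3. → (0, 3)
4G = (0, 3).
Next 2H:
Repeated addition: build up to 2H.
2H: tangent at (16, 24): λ = (3·16² + 10)/(2·24) ≡ 3/17. 17⁻¹ ≡ 11 (mod 31) since 17·11 = 187 ≡ 1, so λ ≡ 3·11 ≡ 2.
  x = λ² - 16 - 16 = 4 - 32 ≡ 3; y = λ·(16 - 3) - 24 ≡ 2. → (3, 2)
2H = (3, 2).
Finally 4G + 2H:
(0, 3) + (3, 2). λ = (2 - 3)/(3 - 0) ≡ 30/3 mod 31. 3⁻¹ ≡ 21 (mod 31), so λ ≡ 10.
  x = λ² - 0 - 3 = 100 - 3 ≡ 4; y = λ·(0 - 4) - 3 ≡ 19. → (4, 19)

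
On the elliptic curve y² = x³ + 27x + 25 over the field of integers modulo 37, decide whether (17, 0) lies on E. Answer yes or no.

y² = 0² ≡ 0; x³ + 27x + 25 = 5397 ≡ 32 (mod 37). 0 ≠ 32.

no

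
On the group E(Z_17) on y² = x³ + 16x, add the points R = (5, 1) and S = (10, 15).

(1, 0)

(5, 1) + (10, 15). λ = (15 - 1)/(10 - 5) ≡ 14/5 mod 17. 5⁻¹ ≡ 7 (mod 17), so λ ≡ 13.
  x = λ² - 5 - 10 = 169 - 15 ≡ 1; y = λ·(5 - 1) - 1 ≡ 0. → (1, 0)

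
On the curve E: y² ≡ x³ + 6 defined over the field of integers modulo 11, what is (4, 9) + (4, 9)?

tangent at (4, 9): λ = (3·4² + 0)/(2·9) ≡ 4/7. 7⁻¹ ≡ 8 (mod 11), so λ ≡ 4·8 ≡ 10.
  x = λ² - 4 - 4 = 100 - 8 ≡ 4; y = λ·(4 - 4) - 9 ≡ 2. → (4, 2)

(4, 2)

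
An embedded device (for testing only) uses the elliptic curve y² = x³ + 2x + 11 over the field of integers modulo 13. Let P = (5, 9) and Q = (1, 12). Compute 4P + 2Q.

First 4P:
Repeated addition: build up to 4P.
2P: tangent at (5, 9): λ = (3·5² + 2)/(2·9) ≡ 12/5. 5⁻¹ ≡ 8 (mod 13), so λ ≡ 12·8 ≡ 5.
  x = λ² - 5 - 5 = 25 - 10 ≡ 2; y = λ·(5 - 2) - 9 ≡ 6. → (2, 6)
3P: (2, 6) + (5, 9). λ = (9 - 6)/(5 - 2) ≡ 3/3 mod 13. 3⁻¹ ≡ 9 (mod 13), so λ ≡ 1.
  x = λ² - 2 - 5 = 1 - 7 ≡ 7; y = λ·(2 - 7) - 6 ≡ 2. → (7, 2)
4P: (7, 2) + (5, 9). λ = (9 - 2)/(5 - 7) ≡ 7/11 mod 13. 11⁻¹ ≡ 6 (mod 13) since 11·6 = 66 ≡ 1, so λ ≡ 3.
  x = λ² - 7 - 5 = 9 - 12 ≡ 10; y = λ·(7 - 10) - 2 ≡ 2. → (10, 2)
4P = (10, 2).
Next 2Q:
Repeated addition: build up to 2Q.
2Q: tangent at (1, 12): λ = (3·1² + 2)/(2·12) ≡ 5/11. 11⁻¹ ≡ 6 (mod 13), so λ ≡ 5·6 ≡ 4.
  x = λ² - 1 - 1 = 16 - 2 ≡ 1; y = λ·(1 - 1) - 12 ≡ 1. → (1, 1)
2Q = (1, 1).
Finally 4P + 2Q:
(10, 2) + (1, 1). λ = (1 - 2)/(1 - 10) ≡ 12/4 mod 13. 4⁻¹ ≡ 10 (mod 13), so λ ≡ 3.
  x = λ² - 10 - 1 = 9 - 11 ≡ 11; y = λ·(10 - 11) - 2 ≡ 8. → (11, 8)

(11, 8)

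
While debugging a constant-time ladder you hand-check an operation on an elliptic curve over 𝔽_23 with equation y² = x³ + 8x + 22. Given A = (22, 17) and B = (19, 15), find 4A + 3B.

(19, 8)

First 4A:
Repeated addition: build up to 4A.
2A: tangent at (22, 17): λ = (3·22² + 8)/(2·17) ≡ 11/11. 11⁻¹ ≡ 21 (mod 23) since 11·21 = 231 ≡ 1, so λ ≡ 11·21 ≡ 1.
  x = λ² - 22 - 22 = 1 - 44 ≡ 3; y = λ·(22 - 3) - 17 ≡ 2. → (3, 2)
3A: (3, 2) + (22, 17). λ = (17 - 2)/(22 - 3) ≡ 15/19 mod 23. 19⁻¹ ≡ 17 (mod 23), so λ ≡ 2.
  x = λ² - 3 - 22 = 4 - 25 ≡ 2; y = λ·(3 - 2) - 2 ≡ 0. → (2, 0)
4A: (2, 0) + (22, 17). λ = (17 - 0)/(22 - 2) ≡ 17/20 mod 23. 20⁻¹ ≡ 15 (mod 23), so λ ≡ 2.
  x = λ² - 2 - 22 = 4 - 24 ≡ 3; y = λ·(2 - 3) - 0 ≡ 21. → (3, 21)
4A = (3, 21).
Next 3B:
Repeated addition: build up to 3B.
2B: tangent at (19, 15): λ = (3·19² + 8)/(2·15) ≡ 10/7. 7⁻¹ ≡ 10 (mod 23), so λ ≡ 10·10 ≡ 8.
  x = λ² - 19 - 19 = 64 - 38 ≡ 3; y = λ·(19 - 3) - 15 ≡ 21. → (3, 21)
3B: (3, 21) + (19, 15). λ = (15 - 21)/(19 - 3) ≡ 17/16 mod 23. 16⁻¹ ≡ 13 (mod 23) since 16·13 = 208 ≡ 1, so λ ≡ 14.
  x = λ² - 3 - 19 = 196 - 22 ≡ 13; y = λ·(3 - 13) - 21 ≡ 0. → (13, 0)
3B = (13, 0).
Finally 4A + 3B:
(3, 21) + (13, 0). λ = (0 - 21)/(13 - 3) ≡ 2/10 mod 23. 10⁻¹ ≡ 7 (mod 23), so λ ≡ 14.
  x = λ² - 3 - 13 = 196 - 16 ≡ 19; y = λ·(3 - 19) - 21 ≡ 8. → (19, 8)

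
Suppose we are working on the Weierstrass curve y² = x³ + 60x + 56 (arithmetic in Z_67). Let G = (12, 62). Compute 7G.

(25, 37)

Repeated addition: build up to 7G.
2G: tangent at (12, 62): λ = (3·12² + 60)/(2·62) ≡ 23/57. 57⁻¹ ≡ 20 (mod 67), so λ ≡ 23·20 ≡ 58.
  x = λ² - 12 - 12 = 3364 - 24 ≡ 57; y = λ·(12 - 57) - 62 ≡ 8. → (57, 8)
3G: (57, 8) + (12, 62). λ = (62 - 8)/(12 - 57) ≡ 54/22 mod 67. 22⁻¹ ≡ 64 (mod 67), so λ ≡ 39.
  x = λ² - 57 - 12 = 1521 - 69 ≡ 45; y = λ·(57 - 45) - 8 ≡ 58. → (45, 58)
4G: (45, 58) + (12, 62). λ = (62 - 58)/(12 - 45) ≡ 4/34 mod 67. 34⁻¹ ≡ 2 (mod 67) since 34·2 = 68 ≡ 1, so λ ≡ 8.
  x = λ² - 45 - 12 = 64 - 57 ≡ 7; y = λ·(45 - 7) - 58 ≡ 45. → (7, 45)
5G: (7, 45) + (12, 62). λ = (62 - 45)/(12 - 7) ≡ 17/5 mod 67. 5⁻¹ ≡ 27 (mod 67) since 5·27 = 135 ≡ 1, so λ ≡ 57.
  x = λ² - 7 - 12 = 3249 - 19 ≡ 14; y = λ·(7 - 14) - 45 ≡ 25. → (14, 25)
6G: (14, 25) + (12, 62). λ = (62 - 25)/(12 - 14) ≡ 37/65 mod 67. 65⁻¹ ≡ 33 (mod 67), so λ ≡ 15.
  x = λ² - 14 - 12 = 225 - 26 ≡ 65; y = λ·(14 - 65) - 25 ≡ 14. → (65, 14)
7G: (65, 14) + (12, 62). λ = (62 - 14)/(12 - 65) ≡ 48/14 mod 67. 14⁻¹ ≡ 24 (mod 67) since 14·24 = 336 ≡ 1, so λ ≡ 13.
  x = λ² - 65 - 12 = 169 - 77 ≡ 25; y = λ·(65 - 25) - 14 ≡ 37. → (25, 37)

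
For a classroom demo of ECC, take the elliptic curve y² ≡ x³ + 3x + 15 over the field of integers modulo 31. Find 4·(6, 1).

Write G = (6, 1).
Repeated addition: build up to 4G.
2G: tangent at (6, 1): λ = (3·6² + 3)/(2·1) ≡ 18/2. 2⁻¹ ≡ 16 (mod 31), so λ ≡ 18·16 ≡ 9.
  x = λ² - 6 - 6 = 81 - 12 ≡ 7; y = λ·(6 - 7) - 1 ≡ 21. → (7, 21)
3G: (7, 21) + (6, 1). λ = (1 - 21)/(6 - 7) ≡ 11/30 mod 31. 30⁻¹ ≡ 30 (mod 31) since 30·30 = 900 ≡ 1, so λ ≡ 20.
  x = λ² - 7 - 6 = 400 - 13 ≡ 15; y = λ·(7 - 15) - 21 ≡ 5. → (15, 5)
4G: (15, 5) + (6, 1). λ = (1 - 5)/(6 - 15) ≡ 27/22 mod 31. 22⁻¹ ≡ 24 (mod 31) since 22·24 = 528 ≡ 1, so λ ≡ 28.
  x = λ² - 15 - 6 = 784 - 21 ≡ 19; y = λ·(15 - 19) - 5 ≡ 7. → (19, 7)

(19, 7)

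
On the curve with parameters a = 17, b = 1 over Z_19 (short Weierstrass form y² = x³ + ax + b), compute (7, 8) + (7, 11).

The two points share x = 7 and their y-coordinates satisfy 8 + 11 ≡ 0 (mod 19), so they are inverses. Their sum is the point at infinity.

O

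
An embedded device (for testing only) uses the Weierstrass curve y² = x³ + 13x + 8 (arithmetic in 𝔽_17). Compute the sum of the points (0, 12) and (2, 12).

(0, 12) + (2, 12). λ = (12 - 12)/(2 - 0) ≡ 0/2 mod 17. 2⁻¹ ≡ 9 (mod 17) since 2·9 = 18 ≡ 1, so λ ≡ 0.
  x = λ² - 0 - 2 = 0 - 2 ≡ 15; y = λ·(0 - 15) - 12 ≡ 5. → (15, 5)

(15, 5)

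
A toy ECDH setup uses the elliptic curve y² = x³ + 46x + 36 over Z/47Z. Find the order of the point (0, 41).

7

2P: tangent at (0, 41): λ = (3·0² + 46)/(2·41) ≡ 46/35. 35⁻¹ ≡ 43 (mod 47) since 35·43 = 1505 ≡ 1, so λ ≡ 46·43 ≡ 4.
  x = λ² - 0 - 0 = 16 - 0 ≡ 16; y = λ·(0 - 16) - 41 ≡ 36. → (16, 36)
3P: (16, 36) + (0, 41). λ = (41 - 36)/(0 - 16) ≡ 5/31 mod 47. 31⁻¹ ≡ 44 (mod 47), so λ ≡ 32.
  x = λ² - 16 - 0 = 1024 - 16 ≡ 21; y = λ·(16 - 21) - 36 ≡ 39. → (21, 39)
4P: (21, 39) + (0, 41). λ = (41 - 39)/(0 - 21) ≡ 2/26 mod 47. 26⁻¹ ≡ 38 (mod 47) since 26·38 = 988 ≡ 1, so λ ≡ 29.
  x = λ² - 21 - 0 = 841 - 21 ≡ 21; y = λ·(21 - 21) - 39 ≡ 8. → (21, 8)
5P: (21, 8) + (0, 41). λ = (41 - 8)/(0 - 21) ≡ 33/26 mod 47. 26⁻¹ ≡ 38 (mod 47) since 26·38 = 988 ≡ 1, so λ ≡ 32.
  x = λ² - 21 - 0 = 1024 - 21 ≡ 16; y = λ·(21 - 16) - 8 ≡ 11. → (16, 11)
6P: (16, 11) + (0, 41). λ = (41 - 11)/(0 - 16) ≡ 30/31 mod 47. 31⁻¹ ≡ 44 (mod 47) since 31·44 = 1364 ≡ 1, so λ ≡ 4.
  x = λ² - 16 - 0 = 16 - 16 ≡ 0; y = λ·(16 - 0) - 11 ≡ 6. → (0, 6)
7P: (0, 6) + (0, 41): same x and y₁ ≡ -y₂, so the sum is ∞.
7P = ∞, so the order is 7.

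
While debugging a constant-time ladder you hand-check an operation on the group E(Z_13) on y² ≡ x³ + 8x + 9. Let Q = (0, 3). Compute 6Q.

Double-and-add on 6 = (110)₂. Start with Q = (0, 3) for the leading 1-bit.
double: tangent at (0, 3): λ = (3·0² + 8)/(2·3) ≡ 8/6. 6⁻¹ ≡ 11 (mod 13) since 6·11 = 66 ≡ 1, so λ ≡ 8·11 ≡ 10.
  x = λ² - 0 - 0 = 100 - 0 ≡ 9; y = λ·(0 - 9) - 3 ≡ 11. → (9, 11)
add Q: (9, 11) + (0, 3). λ = (3 - 11)/(0 - 9) ≡ 5/4 mod 13. 4⁻¹ ≡ 10 (mod 13), so λ ≡ 11.
  x = λ² - 9 - 0 = 121 - 9 ≡ 8; y = λ·(9 - 8) - 11 ≡ 0. → (8, 0)
double: (8, 0) + (8, 0): same x and y₁ ≡ -y₂, so the sum is O.

O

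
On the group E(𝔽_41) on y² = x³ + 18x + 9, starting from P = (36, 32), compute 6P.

Double-and-add on 6 = (110)₂. Start with P = (36, 32) for the leading 1-bit.
double: tangent at (36, 32): λ = (3·36² + 18)/(2·32) ≡ 11/23. 23⁻¹ ≡ 25 (mod 41) since 23·25 = 575 ≡ 1, so λ ≡ 11·25 ≡ 29.
  x = λ² - 36 - 36 = 841 - 72 ≡ 31; y = λ·(36 - 31) - 32 ≡ 31. → (31, 31)
add P: (31, 31) + (36, 32). λ = (32 - 31)/(36 - 31) ≡ 1/5 mod 41. 5⁻¹ ≡ 33 (mod 41), so λ ≡ 33.
  x = λ² - 31 - 36 = 1089 - 67 ≡ 38; y = λ·(31 - 38) - 31 ≡ 25. → (38, 25)
double: tangent at (38, 25): λ = (3·38² + 18)/(2·25) ≡ 4/9. 9⁻¹ ≡ 32 (mod 41) since 9·32 = 288 ≡ 1, so λ ≡ 4·32 ≡ 5.
  x = λ² - 38 - 38 = 25 - 76 ≡ 31; y = λ·(38 - 31) - 25 ≡ 10. → (31, 10)

(31, 10)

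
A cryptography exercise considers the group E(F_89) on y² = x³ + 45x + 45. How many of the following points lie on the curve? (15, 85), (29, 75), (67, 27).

1

(15, 85): 85² ≡ 16, rhs ≡ 1 → off.
(29, 75): 75² ≡ 18, rhs ≡ 18 → on.
(67, 27): 27² ≡ 17, rhs ≡ 66 → off.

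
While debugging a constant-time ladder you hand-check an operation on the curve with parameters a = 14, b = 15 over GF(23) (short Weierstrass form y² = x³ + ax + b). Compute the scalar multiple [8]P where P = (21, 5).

Repeated addition: build up to 8P.
2P: tangent at (21, 5): λ = (3·21² + 14)/(2·5) ≡ 3/10. 10⁻¹ ≡ 7 (mod 23), so λ ≡ 3·7 ≡ 21.
  x = λ² - 21 - 21 = 441 - 42 ≡ 8; y = λ·(21 - 8) - 5 ≡ 15. → (8, 15)
3P: (8, 15) + (21, 5). λ = (5 - 15)/(21 - 8) ≡ 13/13 mod 23. 13⁻¹ ≡ 16 (mod 23), so λ ≡ 1.
  x = λ² - 8 - 21 = 1 - 29 ≡ 18; y = λ·(8 - 18) - 15 ≡ 21. → (18, 21)
4P: (18, 21) + (21, 5). λ = (5 - 21)/(21 - 18) ≡ 7/3 mod 23. 3⁻¹ ≡ 8 (mod 23), so λ ≡ 10.
  x = λ² - 18 - 21 = 100 - 39 ≡ 15; y = λ·(18 - 15) - 21 ≡ 9. → (15, 9)
5P: (15, 9) + (21, 5). λ = (5 - 9)/(21 - 15) ≡ 19/6 mod 23. 6⁻¹ ≡ 4 (mod 23) since 6·4 = 24 ≡ 1, so λ ≡ 7.
  x = λ² - 15 - 21 = 49 - 36 ≡ 13; y = λ·(15 - 13) - 9 ≡ 5. → (13, 5)
6P: (13, 5) + (21, 5). λ = (5 - 5)/(21 - 13) ≡ 0/8 mod 23. 8⁻¹ ≡ 3 (mod 23), so λ ≡ 0.
  x = λ² - 13 - 21 = 0 - 34 ≡ 12; y = λ·(13 - 12) - 5 ≡ 18. → (12, 18)
7P: (12, 18) + (21, 5). λ = (5 - 18)/(21 - 12) ≡ 10/9 mod 23. 9⁻¹ ≡ 18 (mod 23) since 9·18 = 162 ≡ 1, so λ ≡ 19.
  x = λ² - 12 - 21 = 361 - 33 ≡ 6; y = λ·(12 - 6) - 18 ≡ 4. → (6, 4)
8P: (6, 4) + (21, 5). λ = (5 - 4)/(21 - 6) ≡ 1/15 mod 23. 15⁻¹ ≡ 20 (mod 23), so λ ≡ 20.
  x = λ² - 6 - 21 = 400 - 27 ≡ 5; y = λ·(6 - 5) - 4 ≡ 16. → (5, 16)

(5, 16)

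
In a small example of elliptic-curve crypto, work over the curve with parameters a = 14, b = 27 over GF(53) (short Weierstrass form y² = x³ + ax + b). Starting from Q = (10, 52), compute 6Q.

(37, 0)

Repeated addition: build up to 6Q.
2Q: tangent at (10, 52): λ = (3·10² + 14)/(2·52) ≡ 49/51. 51⁻¹ ≡ 26 (mod 53), so λ ≡ 49·26 ≡ 2.
  x = λ² - 10 - 10 = 4 - 20 ≡ 37; y = λ·(10 - 37) - 52 ≡ 0. → (37, 0)
3Q: (37, 0) + (10, 52). λ = (52 - 0)/(10 - 37) ≡ 52/26 mod 53. 26⁻¹ ≡ 51 (mod 53) since 26·51 = 1326 ≡ 1, so λ ≡ 2.
  x = λ² - 37 - 10 = 4 - 47 ≡ 10; y = λ·(37 - 10) - 0 ≡ 1. → (10, 1)
4Q: (10, 1) + (10, 52): same x and y₁ ≡ -y₂, so the sum is O.
5Q: O + (10, 52) = (10, 52) (identity).
6Q: tangent at (10, 52): λ = (3·10² + 14)/(2·52) ≡ 49/51. 51⁻¹ ≡ 26 (mod 53), so λ ≡ 49·26 ≡ 2.
  x = λ² - 10 - 10 = 4 - 20 ≡ 37; y = λ·(10 - 37) - 52 ≡ 0. → (37, 0)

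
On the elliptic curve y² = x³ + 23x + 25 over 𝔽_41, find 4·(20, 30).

Write G = (20, 30).
Double-and-add on 4 = (100)₂. Start with G = (20, 30) for the leading 1-bit.
double: tangent at (20, 30): λ = (3·20² + 23)/(2·30) ≡ 34/19. 19⁻¹ ≡ 13 (mod 41), so λ ≡ 34·13 ≡ 32.
  x = λ² - 20 - 20 = 1024 - 40 ≡ 0; y = λ·(20 - 0) - 30 ≡ 36. → (0, 36)
double: tangent at (0, 36): λ = (3·0² + 23)/(2·36) ≡ 23/31. 31⁻¹ ≡ 4 (mod 41), so λ ≡ 23·4 ≡ 10.
  x = λ² - 0 - 0 = 100 - 0 ≡ 18; y = λ·(0 - 18) - 36 ≡ 30. → (18, 30)

(18, 30)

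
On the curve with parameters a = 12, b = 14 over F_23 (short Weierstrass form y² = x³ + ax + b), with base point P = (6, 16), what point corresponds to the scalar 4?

Double-and-add on 4 = (100)₂. Start with P = (6, 16) for the leading 1-bit.
double: tangent at (6, 16): λ = (3·6² + 12)/(2·16) ≡ 5/9. 9⁻¹ ≡ 18 (mod 23), so λ ≡ 5·18 ≡ 21.
  x = λ² - 6 - 6 = 441 - 12 ≡ 15; y = λ·(6 - 15) - 16 ≡ 2. → (15, 2)
double: tangent at (15, 2): λ = (3·15² + 12)/(2·2) ≡ 20/4. 4⁻¹ ≡ 6 (mod 23), so λ ≡ 20·6 ≡ 5.
  x = λ² - 15 - 15 = 25 - 30 ≡ 18; y = λ·(15 - 18) - 2 ≡ 6. → (18, 6)

(18, 6)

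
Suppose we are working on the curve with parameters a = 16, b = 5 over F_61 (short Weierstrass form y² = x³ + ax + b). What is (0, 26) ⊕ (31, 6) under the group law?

(0, 26) + (31, 6). λ = (6 - 26)/(31 - 0) ≡ 41/31 mod 61. 31⁻¹ ≡ 2 (mod 61) since 31·2 = 62 ≡ 1, so λ ≡ 21.
  x = λ² - 0 - 31 = 441 - 31 ≡ 44; y = λ·(0 - 44) - 26 ≡ 26. → (44, 26)

(44, 26)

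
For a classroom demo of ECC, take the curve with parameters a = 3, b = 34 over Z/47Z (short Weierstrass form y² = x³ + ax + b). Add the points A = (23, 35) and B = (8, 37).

(23, 35) + (8, 37). λ = (37 - 35)/(8 - 23) ≡ 2/32 mod 47. 32⁻¹ ≡ 25 (mod 47), so λ ≡ 3.
  x = λ² - 23 - 8 = 9 - 31 ≡ 25; y = λ·(23 - 25) - 35 ≡ 6. → (25, 6)

(25, 6)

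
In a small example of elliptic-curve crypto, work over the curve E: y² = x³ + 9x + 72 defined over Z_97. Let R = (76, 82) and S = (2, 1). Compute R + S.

(76, 82) + (2, 1). λ = (1 - 82)/(2 - 76) ≡ 16/23 mod 97. 23⁻¹ ≡ 38 (mod 97), so λ ≡ 26.
  x = λ² - 76 - 2 = 676 - 78 ≡ 16; y = λ·(76 - 16) - 82 ≡ 23. → (16, 23)

(16, 23)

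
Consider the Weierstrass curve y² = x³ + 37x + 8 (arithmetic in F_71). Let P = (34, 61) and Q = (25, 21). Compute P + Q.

(34, 61) + (25, 21). λ = (21 - 61)/(25 - 34) ≡ 31/62 mod 71. 62⁻¹ ≡ 63 (mod 71) since 62·63 = 3906 ≡ 1, so λ ≡ 36.
  x = λ² - 34 - 25 = 1296 - 59 ≡ 30; y = λ·(34 - 30) - 61 ≡ 12. → (30, 12)

(30, 12)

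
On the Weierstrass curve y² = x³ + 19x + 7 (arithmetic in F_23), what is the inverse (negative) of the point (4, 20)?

(4, 3)

-(4, 20) = (4, -20 mod 23) = (4, 3).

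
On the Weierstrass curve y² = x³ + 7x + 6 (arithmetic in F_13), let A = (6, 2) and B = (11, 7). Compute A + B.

(6, 2) + (11, 7). λ = (7 - 2)/(11 - 6) ≡ 5/5 mod 13. 5⁻¹ ≡ 8 (mod 13), so λ ≡ 1.
  x = λ² - 6 - 11 = 1 - 17 ≡ 10; y = λ·(6 - 10) - 2 ≡ 7. → (10, 7)

(10, 7)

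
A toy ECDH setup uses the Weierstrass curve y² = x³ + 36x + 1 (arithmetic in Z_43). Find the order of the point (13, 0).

2P: (13, 0) + (13, 0): same x and y₁ ≡ -y₂, so the sum is O.
2P = O, so the order is 2.

2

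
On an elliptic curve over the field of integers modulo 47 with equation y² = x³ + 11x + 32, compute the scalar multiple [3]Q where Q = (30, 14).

Repeated addition: build up to 3Q.
2Q: tangent at (30, 14): λ = (3·30² + 11)/(2·14) ≡ 32/28. 28⁻¹ ≡ 42 (mod 47) since 28·42 = 1176 ≡ 1, so λ ≡ 32·42 ≡ 28.
  x = λ² - 30 - 30 = 784 - 60 ≡ 19; y = λ·(30 - 19) - 14 ≡ 12. → (19, 12)
3Q: (19, 12) + (30, 14). λ = (14 - 12)/(30 - 19) ≡ 2/11 mod 47. 11⁻¹ ≡ 30 (mod 47), so λ ≡ 13.
  x = λ² - 19 - 30 = 169 - 49 ≡ 26; y = λ·(19 - 26) - 12 ≡ 38. → (26, 38)

(26, 38)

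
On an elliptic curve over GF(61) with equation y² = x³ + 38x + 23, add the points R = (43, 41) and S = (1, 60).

(18, 45)

(43, 41) + (1, 60). λ = (60 - 41)/(1 - 43) ≡ 19/19 mod 61. 19⁻¹ ≡ 45 (mod 61) since 19·45 = 855 ≡ 1, so λ ≡ 1.
  x = λ² - 43 - 1 = 1 - 44 ≡ 18; y = λ·(43 - 18) - 41 ≡ 45. → (18, 45)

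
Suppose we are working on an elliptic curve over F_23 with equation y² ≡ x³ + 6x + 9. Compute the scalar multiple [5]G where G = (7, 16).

(3, 10)

Double-and-add on 5 = (101)₂. Start with G = (7, 16) for the leading 1-bit.
double: tangent at (7, 16): λ = (3·7² + 6)/(2·16) ≡ 15/9. 9⁻¹ ≡ 18 (mod 23) since 9·18 = 162 ≡ 1, so λ ≡ 15·18 ≡ 17.
  x = λ² - 7 - 7 = 289 - 14 ≡ 22; y = λ·(7 - 22) - 16 ≡ 5. → (22, 5)
double: tangent at (22, 5): λ = (3·22² + 6)/(2·5) ≡ 9/10. 10⁻¹ ≡ 7 (mod 23), so λ ≡ 9·7 ≡ 17.
  x = λ² - 22 - 22 = 289 - 44 ≡ 15; y = λ·(22 - 15) - 5 ≡ 22. → (15, 22)
add G: (15, 22) + (7, 16). λ = (16 - 22)/(7 - 15) ≡ 17/15 mod 23. 15⁻¹ ≡ 20 (mod 23) since 15·20 = 300 ≡ 1, so λ ≡ 18.
  x = λ² - 15 - 7 = 324 - 22 ≡ 3; y = λ·(15 - 3) - 22 ≡ 10. → (3, 10)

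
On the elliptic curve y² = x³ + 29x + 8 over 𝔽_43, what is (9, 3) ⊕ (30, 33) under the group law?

(9, 3) + (30, 33). λ = (33 - 3)/(30 - 9) ≡ 30/21 mod 43. 21⁻¹ ≡ 41 (mod 43), so λ ≡ 26.
  x = λ² - 9 - 30 = 676 - 39 ≡ 35; y = λ·(9 - 35) - 3 ≡ 9. → (35, 9)

(35, 9)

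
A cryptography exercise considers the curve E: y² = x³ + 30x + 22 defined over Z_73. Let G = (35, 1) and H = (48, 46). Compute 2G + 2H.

(29, 13)

First 2G:
Repeated addition: build up to 2G.
2G: tangent at (35, 1): λ = (3·35² + 30)/(2·1) ≡ 55/2. 2⁻¹ ≡ 37 (mod 73) since 2·37 = 74 ≡ 1, so λ ≡ 55·37 ≡ 64.
  x = λ² - 35 - 35 = 4096 - 70 ≡ 11; y = λ·(35 - 11) - 1 ≡ 2. → (11, 2)
2G = (11, 2).
Next 2H:
Repeated addition: build up to 2H.
2H: tangent at (48, 46): λ = (3·48² + 30)/(2·46) ≡ 7/19. 19⁻¹ ≡ 50 (mod 73), so λ ≡ 7·50 ≡ 58.
  x = λ² - 48 - 48 = 3364 - 96 ≡ 56; y = λ·(48 - 56) - 46 ≡ 1. → (56, 1)
2H = (56, 1).
Finally 2G + 2H:
(11, 2) + (56, 1). λ = (1 - 2)/(56 - 11) ≡ 72/45 mod 73. 45⁻¹ ≡ 13 (mod 73), so λ ≡ 60.
  x = λ² - 11 - 56 = 3600 - 67 ≡ 29; y = λ·(11 - 29) - 2 ≡ 13. → (29, 13)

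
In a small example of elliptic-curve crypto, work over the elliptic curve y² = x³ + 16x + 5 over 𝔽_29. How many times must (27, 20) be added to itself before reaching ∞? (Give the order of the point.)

2P: tangent at (27, 20): λ = (3·27² + 16)/(2·20) ≡ 28/11. 11⁻¹ ≡ 8 (mod 29) since 11·8 = 88 ≡ 1, so λ ≡ 28·8 ≡ 21.
  x = λ² - 27 - 27 = 441 - 54 ≡ 10; y = λ·(27 - 10) - 20 ≡ 18. → (10, 18)
3P: (10, 18) + (27, 20). λ = (20 - 18)/(27 - 10) ≡ 2/17 mod 29. 17⁻¹ ≡ 12 (mod 29), so λ ≡ 24.
  x = λ² - 10 - 27 = 576 - 37 ≡ 17; y = λ·(10 - 17) - 18 ≡ 17. → (17, 17)
4P: (17, 17) + (27, 20). λ = (20 - 17)/(27 - 17) ≡ 3/10 mod 29. 10⁻¹ ≡ 3 (mod 29) since 10·3 = 30 ≡ 1, so λ ≡ 9.
  x = λ² - 17 - 27 = 81 - 44 ≡ 8; y = λ·(17 - 8) - 17 ≡ 6. → (8, 6)
5P: (8, 6) + (27, 20). λ = (20 - 6)/(27 - 8) ≡ 14/19 mod 29. 19⁻¹ ≡ 26 (mod 29), so λ ≡ 16.
  x = λ² - 8 - 27 = 256 - 35 ≡ 18; y = λ·(8 - 18) - 6 ≡ 8. → (18, 8)
6P: (18, 8) + (27, 20). λ = (20 - 8)/(27 - 18) ≡ 12/9 mod 29. 9⁻¹ ≡ 13 (mod 29), so λ ≡ 11.
  x = λ² - 18 - 27 = 121 - 45 ≡ 18; y = λ·(18 - 18) - 8 ≡ 21. → (18, 21)
7P: (18, 21) + (27, 20). λ = (20 - 21)/(27 - 18) ≡ 28/9 mod 29. 9⁻¹ ≡ 13 (mod 29) since 9·13 = 117 ≡ 1, so λ ≡ 16.
  x = λ² - 18 - 27 = 256 - 45 ≡ 8; y = λ·(18 - 8) - 21 ≡ 23. → (8, 23)
8P: (8, 23) + (27, 20). λ = (20 - 23)/(27 - 8) ≡ 26/19 mod 29. 19⁻¹ ≡ 26 (mod 29) since 19·26 = 494 ≡ 1, so λ ≡ 9.
  x = λ² - 8 - 27 = 81 - 35 ≡ 17; y = λ·(8 - 17) - 23 ≡ 12. → (17, 12)
9P: (17, 12) + (27, 20). λ = (20 - 12)/(27 - 17) ≡ 8/10 mod 29. 10⁻¹ ≡ 3 (mod 29), so λ ≡ 24.
  x = λ² - 17 - 27 = 576 - 44 ≡ 10; y = λ·(17 - 10) - 12 ≡ 11. → (10, 11)
10P: (10, 11) + (27, 20). λ = (20 - 11)/(27 - 10) ≡ 9/17 mod 29. 17⁻¹ ≡ 12 (mod 29) since 17·12 = 204 ≡ 1, so λ ≡ 21.
  x = λ² - 10 - 27 = 441 - 37 ≡ 27; y = λ·(10 - 27) - 11 ≡ 9. → (27, 9)
11P: (27, 9) + (27, 20): same x and y₁ ≡ -y₂, so the sum is ∞.
11P = ∞, so the order is 11.

11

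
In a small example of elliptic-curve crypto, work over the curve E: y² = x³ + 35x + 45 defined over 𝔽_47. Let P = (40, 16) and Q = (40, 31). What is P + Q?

O

The two points share x = 40 and their y-coordinates satisfy 16 + 31 ≡ 0 (mod 47), so they are inverses. Their sum is O.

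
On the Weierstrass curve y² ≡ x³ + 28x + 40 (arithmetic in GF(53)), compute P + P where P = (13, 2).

tangent at (13, 2): λ = (3·13² + 28)/(2·2) ≡ 5/4. 4⁻¹ ≡ 40 (mod 53) since 4·40 = 160 ≡ 1, so λ ≡ 5·40 ≡ 41.
  x = λ² - 13 - 13 = 1681 - 26 ≡ 12; y = λ·(13 - 12) - 2 ≡ 39. → (12, 39)

(12, 39)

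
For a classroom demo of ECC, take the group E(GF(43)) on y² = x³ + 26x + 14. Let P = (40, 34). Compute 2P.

(1, 16)

tangent at (40, 34): λ = (3·40² + 26)/(2·34) ≡ 10/25. 25⁻¹ ≡ 31 (mod 43), so λ ≡ 10·31 ≡ 9.
  x = λ² - 40 - 40 = 81 - 80 ≡ 1; y = λ·(40 - 1) - 34 ≡ 16. → (1, 16)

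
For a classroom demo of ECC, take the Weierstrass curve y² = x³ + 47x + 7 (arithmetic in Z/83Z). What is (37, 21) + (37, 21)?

tangent at (37, 21): λ = (3·37² + 47)/(2·21) ≡ 4/42. 42⁻¹ ≡ 2 (mod 83), so λ ≡ 4·2 ≡ 8.
  x = λ² - 37 - 37 = 64 - 74 ≡ 73; y = λ·(37 - 73) - 21 ≡ 23. → (73, 23)

(73, 23)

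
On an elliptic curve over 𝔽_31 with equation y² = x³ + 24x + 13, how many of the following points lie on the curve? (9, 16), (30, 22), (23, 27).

(9, 16): 16² ≡ 8, rhs ≡ 28 → off.
(30, 22): 22² ≡ 19, rhs ≡ 19 → on.
(23, 27): 27² ≡ 16, rhs ≡ 22 → off.

1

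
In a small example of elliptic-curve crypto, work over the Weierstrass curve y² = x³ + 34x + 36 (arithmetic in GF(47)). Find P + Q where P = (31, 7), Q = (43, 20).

(31, 7) + (43, 20). λ = (20 - 7)/(43 - 31) ≡ 13/12 mod 47. 12⁻¹ ≡ 4 (mod 47), so λ ≡ 5.
  x = λ² - 31 - 43 = 25 - 74 ≡ 45; y = λ·(31 - 45) - 7 ≡ 17. → (45, 17)

(45, 17)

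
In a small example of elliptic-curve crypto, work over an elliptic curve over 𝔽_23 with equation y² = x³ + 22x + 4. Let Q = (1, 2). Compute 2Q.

tangent at (1, 2): λ = (3·1² + 22)/(2·2) ≡ 2/4. 4⁻¹ ≡ 6 (mod 23), so λ ≡ 2·6 ≡ 12.
  x = λ² - 1 - 1 = 144 - 2 ≡ 4; y = λ·(1 - 4) - 2 ≡ 8. → (4, 8)

(4, 8)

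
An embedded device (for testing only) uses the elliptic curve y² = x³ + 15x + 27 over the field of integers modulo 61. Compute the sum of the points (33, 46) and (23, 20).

(33, 46) + (23, 20). λ = (20 - 46)/(23 - 33) ≡ 35/51 mod 61. 51⁻¹ ≡ 6 (mod 61) since 51·6 = 306 ≡ 1, so λ ≡ 27.
  x = λ² - 33 - 23 = 729 - 56 ≡ 2; y = λ·(33 - 2) - 46 ≡ 59. → (2, 59)

(2, 59)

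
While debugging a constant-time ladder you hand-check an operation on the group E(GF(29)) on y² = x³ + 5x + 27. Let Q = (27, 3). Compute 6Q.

Double-and-add on 6 = (110)₂. Start with Q = (27, 3) for the leading 1-bit.
double: tangent at (27, 3): λ = (3·27² + 5)/(2·3) ≡ 17/6. 6⁻¹ ≡ 5 (mod 29), so λ ≡ 17·5 ≡ 27.
  x = λ² - 27 - 27 = 729 - 54 ≡ 8; y = λ·(27 - 8) - 3 ≡ 17. → (8, 17)
add Q: (8, 17) + (27, 3). λ = (3 - 17)/(27 - 8) ≡ 15/19 mod 29. 19⁻¹ ≡ 26 (mod 29), so λ ≡ 13.
  x = λ² - 8 - 27 = 169 - 35 ≡ 18; y = λ·(8 - 18) - 17 ≡ 27. → (18, 27)
double: tangent at (18, 27): λ = (3·18² + 5)/(2·27) ≡ 20/25. 25⁻¹ ≡ 7 (mod 29) since 25·7 = 175 ≡ 1, so λ ≡ 20·7 ≡ 24.
  x = λ² - 18 - 18 = 576 - 36 ≡ 18; y = λ·(18 - 18) - 27 ≡ 2. → (18, 2)

(18, 2)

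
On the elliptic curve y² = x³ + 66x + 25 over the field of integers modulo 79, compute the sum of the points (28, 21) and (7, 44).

(16, 11)

(28, 21) + (7, 44). λ = (44 - 21)/(7 - 28) ≡ 23/58 mod 79. 58⁻¹ ≡ 15 (mod 79), so λ ≡ 29.
  x = λ² - 28 - 7 = 841 - 35 ≡ 16; y = λ·(28 - 16) - 21 ≡ 11. → (16, 11)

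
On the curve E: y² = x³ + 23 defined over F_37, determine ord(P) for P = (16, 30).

2P: tangent at (16, 30): λ = (3·16² + 0)/(2·30) ≡ 28/23. 23⁻¹ ≡ 29 (mod 37), so λ ≡ 28·29 ≡ 35.
  x = λ² - 16 - 16 = 1225 - 32 ≡ 9; y = λ·(16 - 9) - 30 ≡ 30. → (9, 30)
3P: (9, 30) + (16, 30). λ = (30 - 30)/(16 - 9) ≡ 0/7 mod 37. 7⁻¹ ≡ 16 (mod 37) since 7·16 = 112 ≡ 1, so λ ≡ 0.
  x = λ² - 9 - 16 = 0 - 25 ≡ 12; y = λ·(9 - 12) - 30 ≡ 7. → (12, 7)
4P: (12, 7) + (16, 30). λ = (30 - 7)/(16 - 12) ≡ 23/4 mod 37. 4⁻¹ ≡ 28 (mod 37), so λ ≡ 15.
  x = λ² - 12 - 16 = 225 - 28 ≡ 12; y = λ·(12 - 12) - 7 ≡ 30. → (12, 30)
5P: (12, 30) + (16, 30). λ = (30 - 30)/(16 - 12) ≡ 0/4 mod 37. 4⁻¹ ≡ 28 (mod 37), so λ ≡ 0.
  x = λ² - 12 - 16 = 0 - 28 ≡ 9; y = λ·(12 - 9) - 30 ≡ 7. → (9, 7)
6P: (9, 7) + (16, 30). λ = (30 - 7)/(16 - 9) ≡ 23/7 mod 37. 7⁻¹ ≡ 16 (mod 37), so λ ≡ 35.
  x = λ² - 9 - 16 = 1225 - 25 ≡ 16; y = λ·(9 - 16) - 7 ≡ 7. → (16, 7)
7P: (16, 7) + (16, 30): same x and y₁ ≡ -y₂, so the sum is 𝒪.
7P = 𝒪, so the order is 7.

7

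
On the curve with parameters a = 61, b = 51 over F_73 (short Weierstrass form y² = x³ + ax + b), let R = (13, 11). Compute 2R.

tangent at (13, 11): λ = (3·13² + 61)/(2·11) ≡ 57/22. 22⁻¹ ≡ 10 (mod 73) since 22·10 = 220 ≡ 1, so λ ≡ 57·10 ≡ 59.
  x = λ² - 13 - 13 = 3481 - 26 ≡ 24; y = λ·(13 - 24) - 11 ≡ 70. → (24, 70)

(24, 70)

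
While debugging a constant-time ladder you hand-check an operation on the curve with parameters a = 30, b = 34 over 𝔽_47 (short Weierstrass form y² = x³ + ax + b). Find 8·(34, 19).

Write P = (34, 19).
Repeated addition: build up to 8P.
2P: tangent at (34, 19): λ = (3·34² + 30)/(2·19) ≡ 20/38. 38⁻¹ ≡ 26 (mod 47), so λ ≡ 20·26 ≡ 3.
  x = λ² - 34 - 34 = 9 - 68 ≡ 35; y = λ·(34 - 35) - 19 ≡ 25. → (35, 25)
3P: (35, 25) + (34, 19). λ = (19 - 25)/(34 - 35) ≡ 41/46 mod 47. 46⁻¹ ≡ 46 (mod 47), so λ ≡ 6.
  x = λ² - 35 - 34 = 36 - 69 ≡ 14; y = λ·(35 - 14) - 25 ≡ 7. → (14, 7)
4P: (14, 7) + (34, 19). λ = (19 - 7)/(34 - 14) ≡ 12/20 mod 47. 20⁻¹ ≡ 40 (mod 47) since 20·40 = 800 ≡ 1, so λ ≡ 10.
  x = λ² - 14 - 34 = 100 - 48 ≡ 5; y = λ·(14 - 5) - 7 ≡ 36. → (5, 36)
5P: (5, 36) + (34, 19). λ = (19 - 36)/(34 - 5) ≡ 30/29 mod 47. 29⁻¹ ≡ 13 (mod 47) since 29·13 = 377 ≡ 1, so λ ≡ 14.
  x = λ² - 5 - 34 = 196 - 39 ≡ 16; y = λ·(5 - 16) - 36 ≡ 45. → (16, 45)
6P: (16, 45) + (34, 19). λ = (19 - 45)/(34 - 16) ≡ 21/18 mod 47. 18⁻¹ ≡ 34 (mod 47) since 18·34 = 612 ≡ 1, so λ ≡ 9.
  x = λ² - 16 - 34 = 81 - 50 ≡ 31; y = λ·(16 - 31) - 45 ≡ 8. → (31, 8)
7P: (31, 8) + (34, 19). λ = (19 - 8)/(34 - 31) ≡ 11/3 mod 47. 3⁻¹ ≡ 16 (mod 47) since 3·16 = 48 ≡ 1, so λ ≡ 35.
  x = λ² - 31 - 34 = 1225 - 65 ≡ 32; y = λ·(31 - 32) - 8 ≡ 4. → (32, 4)
8P: (32, 4) + (34, 19). λ = (19 - 4)/(34 - 32) ≡ 15/2 mod 47. 2⁻¹ ≡ 24 (mod 47), so λ ≡ 31.
  x = λ² - 32 - 34 = 961 - 66 ≡ 2; y = λ·(32 - 2) - 4 ≡ 33. → (2, 33)

(2, 33)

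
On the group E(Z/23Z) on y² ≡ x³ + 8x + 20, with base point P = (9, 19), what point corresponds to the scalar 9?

(6, 10)

Repeated addition: build up to 9P.
2P: tangent at (9, 19): λ = (3·9² + 8)/(2·19) ≡ 21/15. 15⁻¹ ≡ 20 (mod 23), so λ ≡ 21·20 ≡ 6.
  x = λ² - 9 - 9 = 36 - 18 ≡ 18; y = λ·(9 - 18) - 19 ≡ 19. → (18, 19)
3P: (18, 19) + (9, 19). λ = (19 - 19)/(9 - 18) ≡ 0/14 mod 23. 14⁻¹ ≡ 5 (mod 23) since 14·5 = 70 ≡ 1, so λ ≡ 0.
  x = λ² - 18 - 9 = 0 - 27 ≡ 19; y = λ·(18 - 19) - 19 ≡ 4. → (19, 4)
4P: (19, 4) + (9, 19). λ = (19 - 4)/(9 - 19) ≡ 15/13 mod 23. 13⁻¹ ≡ 16 (mod 23) since 13·16 = 208 ≡ 1, so λ ≡ 10.
  x = λ² - 19 - 9 = 100 - 28 ≡ 3; y = λ·(19 - 3) - 4 ≡ 18. → (3, 18)
5P: (3, 18) + (9, 19). λ = (19 - 18)/(9 - 3) ≡ 1/6 mod 23. 6⁻¹ ≡ 4 (mod 23), so λ ≡ 4.
  x = λ² - 3 - 9 = 16 - 12 ≡ 4; y = λ·(3 - 4) - 18 ≡ 1. → (4, 1)
6P: (4, 1) + (9, 19). λ = (19 - 1)/(9 - 4) ≡ 18/5 mod 23. 5⁻¹ ≡ 14 (mod 23), so λ ≡ 22.
  x = λ² - 4 - 9 = 484 - 13 ≡ 11; y = λ·(4 - 11) - 1 ≡ 6. → (11, 6)
7P: (11, 6) + (9, 19). λ = (19 - 6)/(9 - 11) ≡ 13/21 mod 23. 21⁻¹ ≡ 11 (mod 23) since 21·11 = 231 ≡ 1, so λ ≡ 5.
  x = λ² - 11 - 9 = 25 - 20 ≡ 5; y = λ·(11 - 5) - 6 ≡ 1. → (5, 1)
8P: (5, 1) + (9, 19). λ = (19 - 1)/(9 - 5) ≡ 18/4 mod 23. 4⁻¹ ≡ 6 (mod 23), so λ ≡ 16.
  x = λ² - 5 - 9 = 256 - 14 ≡ 12; y = λ·(5 - 12) - 1 ≡ 2. → (12, 2)
9P: (12, 2) + (9, 19). λ = (19 - 2)/(9 - 12) ≡ 17/20 mod 23. 20⁻¹ ≡ 15 (mod 23), so λ ≡ 2.
  x = λ² - 12 - 9 = 4 - 21 ≡ 6; y = λ·(12 - 6) - 2 ≡ 10. → (6, 10)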